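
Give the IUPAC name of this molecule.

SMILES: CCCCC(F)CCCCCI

The parent chain contains 10 carbons (decane).
The numbering direction is chosen so that the substituent locant set {1,6} is lower than {5,10} at the first point of difference.
This places a fluoro group at C-6; an iodo group at C-1.
The substituents are ordered alphabetically, ignoring any di-/tri- multipliers.
Putting it together: 6-fluoro-1-iododecane.

6-fluoro-1-iododecane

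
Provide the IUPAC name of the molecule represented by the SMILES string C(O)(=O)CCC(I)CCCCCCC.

The longest chain bearing the –COOH group is 11 carbons long (undecane).
A carboxylic acid (terminal –COOH) is the principal characteristic group, giving the suffix -oic acid.
The numbering direction is chosen so that the carboxylic acid carbon is C-1 by definition.
With this numbering: an iodo group at C-4.
Assembling the pieces gives 4-iodoundecanoic acid.

4-iodoundecanoic acid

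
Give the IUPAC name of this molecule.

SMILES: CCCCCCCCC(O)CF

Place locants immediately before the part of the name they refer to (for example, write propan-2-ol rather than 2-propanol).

1-fluorodecan-2-ol

The longest carbon chain that includes the –OH group has 10 carbons, so the parent hydride is decane.
An alcohol (–OH) is the principal characteristic group, giving the suffix -ol.
Choose the numbering such that numbering from this end puts the hydroxyl group at C-2 rather than C-9.
That gives the hydroxyl at C-2; a fluoro group at C-1.
Putting it together: 1-fluorodecan-2-ol.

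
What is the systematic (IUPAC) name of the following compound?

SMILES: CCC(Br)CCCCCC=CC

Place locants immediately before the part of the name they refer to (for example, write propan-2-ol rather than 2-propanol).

9-bromoundec-2-ene

The longest chain bearing the multiple bond is 11 carbons long (undecane).
A C=C double bond in the chain gives the infix -ene-.
Number the chain so that numbering from this end puts the double bond at C-2 rather than C-9.
This places the double bond between C-2 and C-3; a bromo group at C-9.
Putting it together: 9-bromoundec-2-ene.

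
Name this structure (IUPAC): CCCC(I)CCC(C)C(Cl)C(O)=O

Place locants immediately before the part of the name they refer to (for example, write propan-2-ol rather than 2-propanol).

2-chloro-6-iodo-3-methylnonanoic acid

The longest carbon chain that includes the –COOH group has 9 carbons, so the parent hydride is nonane.
A carboxylic acid (terminal –COOH) is the principal characteristic group, giving the suffix -oic acid.
Number the chain so that the carboxylic acid carbon is C-1 by definition.
With this numbering: a chloro group at C-2; an iodo group at C-6; a methyl group at C-3.
The substituents are ordered alphabetically, ignoring any di-/tri- multipliers.
Assembling the pieces gives 2-chloro-6-iodo-3-methylnonanoic acid.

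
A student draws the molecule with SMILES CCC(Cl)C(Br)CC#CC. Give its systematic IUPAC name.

5-bromo-6-chlorooct-2-yne

The longest chain bearing the multiple bond is 8 carbons long (octane).
The chain contains a C≡C triple bond, so the unsaturation ending is -yne.
Choose the numbering such that numbering from this end puts the triple bond at C-2 rather than C-6.
With this numbering: the triple bond between C-2 and C-3; a bromo group at C-5; a chloro group at C-6.
The substituents are ordered alphabetically, ignoring any di-/tri- multipliers.
Assembling the pieces gives 5-bromo-6-chlorooct-2-yne.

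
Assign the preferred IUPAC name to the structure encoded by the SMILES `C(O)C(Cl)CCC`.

The longest chain bearing the –OH group is 5 carbons long (pentane).
The principal characteristic group is an alcohol (–OH), named with the suffix -ol.
The numbering direction is chosen so that numbering from this end puts the hydroxyl group at C-1 rather than C-5.
This places the hydroxyl at C-1; a chloro group at C-2.
The name is 2-chloropentan-1-ol.

2-chloropentan-1-ol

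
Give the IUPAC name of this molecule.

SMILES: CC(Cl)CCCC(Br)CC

6-bromo-2-chlorooctane

The longest continuous carbon chain has 8 atoms, so the parent hydride is octane.
Number the chain so that the substituent locant set {2,6} is lower than {3,7} at the first point of difference.
That gives a bromo group at C-6; a chloro group at C-2.
Prefixes are listed alphabetically: bromo, chloro.
The name is 6-bromo-2-chlorooctane.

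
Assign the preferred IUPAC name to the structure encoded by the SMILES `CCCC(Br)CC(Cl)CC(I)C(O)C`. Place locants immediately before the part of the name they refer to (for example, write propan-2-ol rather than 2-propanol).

Counting along the main chain through the –OH group gives 10 carbons: the parent is decane.
An alcohol (–OH) is the principal characteristic group, giving the suffix -ol.
Choose the numbering such that numbering from this end puts the hydroxyl group at C-2 rather than C-9.
That gives the hydroxyl at C-2; a bromo group at C-7; a chloro group at C-5; an iodo group at C-3.
The substituents are ordered alphabetically, ignoring any di-/tri- multipliers.
Putting it together: 7-bromo-5-chloro-3-iododecan-2-ol.

7-bromo-5-chloro-3-iododecan-2-ol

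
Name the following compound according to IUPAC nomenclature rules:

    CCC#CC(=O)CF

1-fluorohex-3-yn-2-one

The longest chain bearing the carbonyl and the multiple bond is 6 carbons long (hexane).
The highest-priority functional group is a ketone (C=O on an internal carbon), so the name ends in -one.
There is one C≡C triple bond, indicated by the ending -yne.
The numbering direction is chosen so that numbering from this end puts the carbonyl group at C-2 rather than C-5.
This places the carbonyl at C-2; the triple bond between C-3 and C-4; a fluoro group at C-1.
The name is 1-fluorohex-3-yn-2-one.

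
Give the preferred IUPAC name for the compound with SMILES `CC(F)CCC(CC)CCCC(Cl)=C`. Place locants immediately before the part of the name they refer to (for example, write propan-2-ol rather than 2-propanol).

2-chloro-6-ethyl-9-fluorodec-1-ene

Counting along the main chain through the multiple bond gives 10 carbons: the parent is decane.
There is one C=C double bond, indicated by the ending -ene.
The numbering direction is chosen so that numbering from this end puts the double bond at C-1 rather than C-9.
That gives the double bond between C-1 and C-2; a chloro group at C-2; an ethyl group at C-6; a fluoro group at C-9.
The substituents are ordered alphabetically, ignoring any di-/tri- multipliers.
The name is 2-chloro-6-ethyl-9-fluorodec-1-ene.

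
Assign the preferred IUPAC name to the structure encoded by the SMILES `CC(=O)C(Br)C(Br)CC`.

3,4-dibromohexan-2-one

The longest chain bearing the carbonyl is 6 carbons long (hexane).
The highest-priority functional group is a ketone (C=O on an internal carbon), so the name ends in -one.
The numbering direction is chosen so that numbering from this end puts the carbonyl group at C-2 rather than C-5.
This places the carbonyl at C-2; bromo groups at C-3 and C-4.
Assembling the pieces gives 3,4-dibromohexan-2-one.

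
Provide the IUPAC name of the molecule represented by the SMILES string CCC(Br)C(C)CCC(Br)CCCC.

3,7-dibromo-4-methylundecane

The longest carbon chain is 11 atoms: the parent is undecane.
The numbering direction is chosen so that the substituent locant set {3,4,7} is lower than {5,8,9} at the first point of difference.
That gives bromo groups at C-3 and C-7; a methyl group at C-4.
The substituents are ordered alphabetically, ignoring any di-/tri- multipliers.
The name is 3,7-dibromo-4-methylundecane.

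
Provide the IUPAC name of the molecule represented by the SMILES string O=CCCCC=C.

The longest carbon chain that includes the –CHO group and the multiple bond has 6 carbons, so the parent hydride is hexane.
The principal characteristic group is an aldehyde (terminal –CHO), named with the suffix -al.
The chain contains a C=C double bond, so the unsaturation ending is -ene.
Number the chain so that the aldehyde carbon is C-1 by definition.
That gives the double bond between C-5 and C-6.
Assembling the pieces gives hex-5-enal.

hex-5-enal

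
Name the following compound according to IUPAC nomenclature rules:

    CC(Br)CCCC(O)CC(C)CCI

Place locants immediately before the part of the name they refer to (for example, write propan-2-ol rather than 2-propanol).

Counting along the main chain through the –OH group gives 10 carbons: the parent is decane.
The highest-priority functional group is an alcohol (–OH), so the name ends in -ol.
Number the chain so that numbering from this end puts the hydroxyl group at C-5 rather than C-6.
That gives the hydroxyl at C-5; a bromo group at C-9; an iodo group at C-1; a methyl group at C-3.
Prefixes are listed alphabetically: bromo, iodo, methyl.
Putting it together: 9-bromo-1-iodo-3-methyldecan-5-ol.

9-bromo-1-iodo-3-methyldecan-5-ol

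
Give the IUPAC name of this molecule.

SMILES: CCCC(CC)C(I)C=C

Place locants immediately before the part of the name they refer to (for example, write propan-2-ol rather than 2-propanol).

The longest carbon chain that includes the multiple bond has 7 carbons, so the parent hydride is heptane.
A C=C double bond in the chain gives the infix -ene-.
Choose the numbering such that numbering from this end puts the double bond at C-1 rather than C-6.
This places the double bond between C-1 and C-2; an ethyl group at C-4; an iodo group at C-3.
Substituent prefixes are cited in alphabetical order (multiplying prefixes like di-/tri- are ignored for ordering).
Putting it together: 4-ethyl-3-iodohept-1-ene.

4-ethyl-3-iodohept-1-ene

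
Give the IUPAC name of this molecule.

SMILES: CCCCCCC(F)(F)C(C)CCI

4,4-difluoro-1-iodo-3-methyldecane

The longest continuous carbon chain has 10 atoms, so the parent hydride is decane.
Number the chain so that the substituent locant set {1,3,4,4} is lower than {7,7,8,10} at the first point of difference.
With this numbering: two fluoro groups at C-4; an iodo group at C-1; a methyl group at C-3.
Prefixes are listed alphabetically: fluoro, iodo, methyl.
Putting it together: 4,4-difluoro-1-iodo-3-methyldecane.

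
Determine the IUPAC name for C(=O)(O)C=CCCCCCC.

Counting along the main chain through the –COOH group and the multiple bond gives 9 carbons: the parent is nonane.
The principal characteristic group is a carboxylic acid (terminal –COOH), named with the suffix -oic acid.
A C=C double bond in the chain gives the infix -ene-.
Number the chain so that the carboxylic acid carbon is C-1 by definition.
That gives the double bond between C-2 and C-3.
Putting it together: non-2-enoic acid.

non-2-enoic acid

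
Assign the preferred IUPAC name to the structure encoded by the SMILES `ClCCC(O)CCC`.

Counting along the main chain through the –OH group gives 6 carbons: the parent is hexane.
The highest-priority functional group is an alcohol (–OH), so the name ends in -ol.
Number the chain so that numbering from this end puts the hydroxyl group at C-3 rather than C-4.
With this numbering: the hydroxyl at C-3; a chloro group at C-1.
Putting it together: 1-chlorohexan-3-ol.

1-chlorohexan-3-ol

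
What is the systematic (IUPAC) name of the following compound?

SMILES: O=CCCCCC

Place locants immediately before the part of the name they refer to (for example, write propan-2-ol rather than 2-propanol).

The longest carbon chain that includes the –CHO group has 6 carbons, so the parent hydride is hexane.
An aldehyde (terminal –CHO) is the principal characteristic group, giving the suffix -al.
Number the chain so that the aldehyde carbon is C-1 by definition.
Assembling the pieces gives hexanal.

hexanal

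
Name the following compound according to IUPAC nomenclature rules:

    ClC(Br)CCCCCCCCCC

The longest continuous carbon chain has 11 atoms, so the parent hydride is undecane.
Choose the numbering such that the substituent locant set {1,1} is lower than {11,11} at the first point of difference.
That gives a bromo group at C-1; a chloro group at C-1.
Substituent prefixes are cited in alphabetical order (multiplying prefixes like di-/tri- are ignored for ordering).
Putting it together: 1-bromo-1-chloroundecane.

1-bromo-1-chloroundecane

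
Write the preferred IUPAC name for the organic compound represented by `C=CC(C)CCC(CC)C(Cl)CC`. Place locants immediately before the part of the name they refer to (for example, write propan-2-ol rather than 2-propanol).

7-chloro-6-ethyl-3-methylnon-1-ene

The longest chain bearing the multiple bond is 9 carbons long (nonane).
There is one C=C double bond, indicated by the ending -ene.
The numbering direction is chosen so that numbering from this end puts the double bond at C-1 rather than C-8.
With this numbering: the double bond between C-1 and C-2; a chloro group at C-7; an ethyl group at C-6; a methyl group at C-3.
Prefixes are listed alphabetically: chloro, ethyl, methyl.
The name is 7-chloro-6-ethyl-3-methylnon-1-ene.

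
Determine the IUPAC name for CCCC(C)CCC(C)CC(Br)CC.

3-bromo-5,8-dimethylundecane

The longest carbon chain is 11 atoms: the parent is undecane.
The numbering direction is chosen so that the substituent locant set {3,5,8} is lower than {4,7,9} at the first point of difference.
That gives a bromo group at C-3; methyl groups at C-5 and C-8.
Substituent prefixes are cited in alphabetical order (multiplying prefixes like di-/tri- are ignored for ordering).
The name is 3-bromo-5,8-dimethylundecane.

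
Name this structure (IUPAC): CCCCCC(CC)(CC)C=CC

The longest chain bearing the multiple bond is 9 carbons long (nonane).
There is one C=C double bond, indicated by the ending -ene.
The numbering direction is chosen so that numbering from this end puts the double bond at C-2 rather than C-7.
With this numbering: the double bond between C-2 and C-3; two ethyl groups at C-4.
The name is 4,4-diethylnon-2-ene.

4,4-diethylnon-2-ene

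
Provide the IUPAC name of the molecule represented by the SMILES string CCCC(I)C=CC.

The longest chain bearing the multiple bond is 7 carbons long (heptane).
There is one C=C double bond, indicated by the ending -ene.
Choose the numbering such that numbering from this end puts the double bond at C-2 rather than C-5.
That gives the double bond between C-2 and C-3; an iodo group at C-4.
Assembling the pieces gives 4-iodohept-2-ene.

4-iodohept-2-ene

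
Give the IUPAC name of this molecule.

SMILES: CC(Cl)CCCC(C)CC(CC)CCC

2-chloro-8-ethyl-6-methylundecane

The longest continuous carbon chain has 11 atoms, so the parent hydride is undecane.
Number the chain so that the substituent locant set {2,6,8} is lower than {4,6,10} at the first point of difference.
With this numbering: a chloro group at C-2; an ethyl group at C-8; a methyl group at C-6.
Prefixes are listed alphabetically: chloro, ethyl, methyl.
Putting it together: 2-chloro-8-ethyl-6-methylundecane.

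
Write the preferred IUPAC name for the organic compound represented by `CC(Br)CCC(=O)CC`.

6-bromoheptan-3-one

The longest chain bearing the carbonyl is 7 carbons long (heptane).
The principal characteristic group is a ketone (C=O on an internal carbon), named with the suffix -one.
Number the chain so that numbering from this end puts the carbonyl group at C-3 rather than C-5.
This places the carbonyl at C-3; a bromo group at C-6.
The name is 6-bromoheptan-3-one.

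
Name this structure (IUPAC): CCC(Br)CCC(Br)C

The longest carbon chain is 7 atoms: the parent is heptane.
Choose the numbering such that the substituent locant set {2,5} is lower than {3,6} at the first point of difference.
With this numbering: bromo groups at C-2 and C-5.
Putting it together: 2,5-dibromoheptane.

2,5-dibromoheptane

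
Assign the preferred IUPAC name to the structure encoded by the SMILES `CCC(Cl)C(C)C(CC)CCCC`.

3-chloro-5-ethyl-4-methylnonane

The longest continuous carbon chain has 9 atoms, so the parent hydride is nonane.
The numbering direction is chosen so that the substituent locant set {3,4,5} is lower than {5,6,7} at the first point of difference.
With this numbering: a chloro group at C-3; an ethyl group at C-5; a methyl group at C-4.
Substituent prefixes are cited in alphabetical order (multiplying prefixes like di-/tri- are ignored for ordering).
Assembling the pieces gives 3-chloro-5-ethyl-4-methylnonane.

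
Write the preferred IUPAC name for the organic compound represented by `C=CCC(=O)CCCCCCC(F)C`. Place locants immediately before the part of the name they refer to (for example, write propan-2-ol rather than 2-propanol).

Counting along the main chain through the carbonyl and the multiple bond gives 12 carbons: the parent is dodecane.
The principal characteristic group is a ketone (C=O on an internal carbon), named with the suffix -one.
There is one C=C double bond, indicated by the ending -ene.
The numbering direction is chosen so that numbering from this end puts the carbonyl group at C-4 rather than C-9.
That gives the carbonyl at C-4; the double bond between C-1 and C-2; a fluoro group at C-11.
The name is 11-fluorododec-1-en-4-one.

11-fluorododec-1-en-4-one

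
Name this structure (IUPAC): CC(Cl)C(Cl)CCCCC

The longest carbon chain is 8 atoms: the parent is octane.
Choose the numbering such that the substituent locant set {2,3} is lower than {6,7} at the first point of difference.
That gives chloro groups at C-2 and C-3.
Putting it together: 2,3-dichlorooctane.

2,3-dichlorooctane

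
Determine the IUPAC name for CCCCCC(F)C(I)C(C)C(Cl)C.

The longest continuous carbon chain has 10 atoms, so the parent hydride is decane.
The numbering direction is chosen so that the substituent locant set {2,3,4,5} is lower than {6,7,8,9} at the first point of difference.
That gives a chloro group at C-2; a fluoro group at C-5; an iodo group at C-4; a methyl group at C-3.
Prefixes are listed alphabetically: chloro, fluoro, iodo, methyl.
Putting it together: 2-chloro-5-fluoro-4-iodo-3-methyldecane.

2-chloro-5-fluoro-4-iodo-3-methyldecane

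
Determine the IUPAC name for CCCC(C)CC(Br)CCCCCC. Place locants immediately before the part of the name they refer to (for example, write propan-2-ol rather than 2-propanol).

The longest carbon chain is 12 atoms: the parent is dodecane.
Number the chain so that the substituent locant set {4,6} is lower than {7,9} at the first point of difference.
With this numbering: a bromo group at C-6; a methyl group at C-4.
The substituents are ordered alphabetically, ignoring any di-/tri- multipliers.
The name is 6-bromo-4-methyldodecane.

6-bromo-4-methyldodecane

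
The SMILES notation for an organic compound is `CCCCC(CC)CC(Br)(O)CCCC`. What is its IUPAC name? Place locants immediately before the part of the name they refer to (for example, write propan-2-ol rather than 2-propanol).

The longest chain bearing the –OH group is 11 carbons long (undecane).
The highest-priority functional group is an alcohol (–OH), so the name ends in -ol.
The numbering direction is chosen so that numbering from this end puts the hydroxyl group at C-5 rather than C-7.
With this numbering: the hydroxyl at C-5; a bromo group at C-5; an ethyl group at C-7.
Substituent prefixes are cited in alphabetical order (multiplying prefixes like di-/tri- are ignored for ordering).
Putting it together: 5-bromo-7-ethylundecan-5-ol.

5-bromo-7-ethylundecan-5-ol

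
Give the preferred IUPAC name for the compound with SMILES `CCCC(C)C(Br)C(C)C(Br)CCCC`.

5,7-dibromo-4,6-dimethylundecane

The longest continuous carbon chain has 11 atoms, so the parent hydride is undecane.
Number the chain so that the substituent locant set {4,5,6,7} is lower than {5,6,7,8} at the first point of difference.
That gives bromo groups at C-5 and C-7; methyl groups at C-4 and C-6.
Prefixes are listed alphabetically: bromo, methyl.
The name is 5,7-dibromo-4,6-dimethylundecane.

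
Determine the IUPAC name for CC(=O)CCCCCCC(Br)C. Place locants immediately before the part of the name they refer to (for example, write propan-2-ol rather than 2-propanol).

9-bromodecan-2-one

Counting along the main chain through the carbonyl gives 10 carbons: the parent is decane.
The highest-priority functional group is a ketone (C=O on an internal carbon), so the name ends in -one.
The numbering direction is chosen so that numbering from this end puts the carbonyl group at C-2 rather than C-9.
This places the carbonyl at C-2; a bromo group at C-9.
Putting it together: 9-bromodecan-2-one.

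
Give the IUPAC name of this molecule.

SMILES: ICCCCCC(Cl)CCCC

The longest continuous carbon chain has 10 atoms, so the parent hydride is decane.
Choose the numbering such that the substituent locant set {1,6} is lower than {5,10} at the first point of difference.
With this numbering: a chloro group at C-6; an iodo group at C-1.
Prefixes are listed alphabetically: chloro, iodo.
The name is 6-chloro-1-iododecane.

6-chloro-1-iododecane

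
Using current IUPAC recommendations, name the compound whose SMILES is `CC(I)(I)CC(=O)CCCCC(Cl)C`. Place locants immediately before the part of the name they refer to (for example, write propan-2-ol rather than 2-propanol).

The longest carbon chain that includes the carbonyl has 10 carbons, so the parent hydride is decane.
The highest-priority functional group is a ketone (C=O on an internal carbon), so the name ends in -one.
Choose the numbering such that numbering from this end puts the carbonyl group at C-4 rather than C-7.
That gives the carbonyl at C-4; a chloro group at C-9; two iodo groups at C-2.
Substituent prefixes are cited in alphabetical order (multiplying prefixes like di-/tri- are ignored for ordering).
Putting it together: 9-chloro-2,2-diiododecan-4-one.

9-chloro-2,2-diiododecan-4-one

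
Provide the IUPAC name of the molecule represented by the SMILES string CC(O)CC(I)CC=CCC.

The longest chain bearing the –OH group and the multiple bond is 9 carbons long (nonane).
An alcohol (–OH) is the principal characteristic group, giving the suffix -ol.
The chain contains a C=C double bond, so the unsaturation ending is -ene.
Number the chain so that numbering from this end puts the hydroxyl group at C-2 rather than C-8.
That gives the hydroxyl at C-2; the double bond between C-6 and C-7; an iodo group at C-4.
The name is 4-iodonon-6-en-2-ol.

4-iodonon-6-en-2-ol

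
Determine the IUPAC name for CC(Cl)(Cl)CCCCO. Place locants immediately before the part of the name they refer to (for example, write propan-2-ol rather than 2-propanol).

The longest chain bearing the –OH group is 6 carbons long (hexane).
The highest-priority functional group is an alcohol (–OH), so the name ends in -ol.
The numbering direction is chosen so that numbering from this end puts the hydroxyl group at C-1 rather than C-6.
This places the hydroxyl at C-1; two chloro groups at C-5.
Assembling the pieces gives 5,5-dichlorohexan-1-ol.

5,5-dichlorohexan-1-ol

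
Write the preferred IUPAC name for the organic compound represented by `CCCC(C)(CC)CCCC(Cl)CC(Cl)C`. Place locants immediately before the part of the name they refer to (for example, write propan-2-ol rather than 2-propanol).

2,4-dichloro-8-ethyl-8-methylundecane

The longest carbon chain is 11 atoms: the parent is undecane.
Number the chain so that the substituent locant set {2,4,8,8} is lower than {4,4,8,10} at the first point of difference.
This places chloro groups at C-2 and C-4; an ethyl group at C-8; a methyl group at C-8.
Prefixes are listed alphabetically: chloro, ethyl, methyl.
Putting it together: 2,4-dichloro-8-ethyl-8-methylundecane.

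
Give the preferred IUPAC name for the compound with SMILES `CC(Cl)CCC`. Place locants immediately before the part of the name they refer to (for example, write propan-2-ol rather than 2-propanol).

2-chloropentane

The longest carbon chain is 5 atoms: the parent is pentane.
Choose the numbering such that the substituent locant set {2} is lower than {4} at the first point of difference.
With this numbering: a chloro group at C-2.
The name is 2-chloropentane.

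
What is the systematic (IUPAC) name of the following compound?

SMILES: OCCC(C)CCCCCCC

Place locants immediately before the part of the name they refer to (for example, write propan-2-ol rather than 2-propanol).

3-methyldecan-1-ol

The longest carbon chain that includes the –OH group has 10 carbons, so the parent hydride is decane.
The highest-priority functional group is an alcohol (–OH), so the name ends in -ol.
Choose the numbering such that numbering from this end puts the hydroxyl group at C-1 rather than C-10.
That gives the hydroxyl at C-1; a methyl group at C-3.
The name is 3-methyldecan-1-ol.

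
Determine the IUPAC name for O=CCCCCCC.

heptanal

Counting along the main chain through the –CHO group gives 7 carbons: the parent is heptane.
The principal characteristic group is an aldehyde (terminal –CHO), named with the suffix -al.
Number the chain so that the aldehyde carbon is C-1 by definition.
The name is heptanal.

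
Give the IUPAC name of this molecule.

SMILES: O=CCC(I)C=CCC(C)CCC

3-iodo-7-methyldec-4-enal

The longest carbon chain that includes the –CHO group and the multiple bond has 10 carbons, so the parent hydride is decane.
The principal characteristic group is an aldehyde (terminal –CHO), named with the suffix -al.
A C=C double bond in the chain gives the infix -ene-.
The numbering direction is chosen so that the aldehyde carbon is C-1 by definition.
That gives the double bond between C-4 and C-5; an iodo group at C-3; a methyl group at C-7.
The substituents are ordered alphabetically, ignoring any di-/tri- multipliers.
The name is 3-iodo-7-methyldec-4-enal.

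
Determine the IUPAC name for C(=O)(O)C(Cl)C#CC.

Counting along the main chain through the –COOH group and the multiple bond gives 5 carbons: the parent is pentane.
The principal characteristic group is a carboxylic acid (terminal –COOH), named with the suffix -oic acid.
The chain contains a C≡C triple bond, so the unsaturation ending is -yne.
Number the chain so that the carboxylic acid carbon is C-1 by definition.
That gives the triple bond between C-3 and C-4; a chloro group at C-2.
Putting it together: 2-chloropent-3-ynoic acid.

2-chloropent-3-ynoic acid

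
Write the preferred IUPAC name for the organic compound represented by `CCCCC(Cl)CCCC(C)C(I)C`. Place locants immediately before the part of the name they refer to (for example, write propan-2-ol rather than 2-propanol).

The parent chain contains 11 carbons (undecane).
Choose the numbering such that the substituent locant set {2,3,7} is lower than {5,9,10} at the first point of difference.
That gives a chloro group at C-7; an iodo group at C-2; a methyl group at C-3.
The substituents are ordered alphabetically, ignoring any di-/tri- multipliers.
The name is 7-chloro-2-iodo-3-methylundecane.

7-chloro-2-iodo-3-methylundecane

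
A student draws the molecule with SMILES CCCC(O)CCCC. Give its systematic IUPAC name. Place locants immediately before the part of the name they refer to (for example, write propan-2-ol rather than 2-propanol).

The longest carbon chain that includes the –OH group has 8 carbons, so the parent hydride is octane.
An alcohol (–OH) is the principal characteristic group, giving the suffix -ol.
Choose the numbering such that numbering from this end puts the hydroxyl group at C-4 rather than C-5.
That gives the hydroxyl at C-4.
Putting it together: octan-4-ol.

octan-4-ol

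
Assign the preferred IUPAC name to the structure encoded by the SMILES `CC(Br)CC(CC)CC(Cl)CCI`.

7-bromo-3-chloro-5-ethyl-1-iodooctane

The longest continuous carbon chain has 8 atoms, so the parent hydride is octane.
Choose the numbering such that the substituent locant set {1,3,5,7} is lower than {2,4,6,8} at the first point of difference.
With this numbering: a bromo group at C-7; a chloro group at C-3; an ethyl group at C-5; an iodo group at C-1.
The substituents are ordered alphabetically, ignoring any di-/tri- multipliers.
Putting it together: 7-bromo-3-chloro-5-ethyl-1-iodooctane.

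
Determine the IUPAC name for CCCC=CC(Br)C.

2-bromohept-3-ene

Counting along the main chain through the multiple bond gives 7 carbons: the parent is heptane.
There is one C=C double bond, indicated by the ending -ene.
Choose the numbering such that numbering from this end puts the double bond at C-3 rather than C-4.
That gives the double bond between C-3 and C-4; a bromo group at C-2.
Assembling the pieces gives 2-bromohept-3-ene.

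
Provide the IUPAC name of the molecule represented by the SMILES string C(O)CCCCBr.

Counting along the main chain through the –OH group gives 5 carbons: the parent is pentane.
The principal characteristic group is an alcohol (–OH), named with the suffix -ol.
Number the chain so that numbering from this end puts the hydroxyl group at C-1 rather than C-5.
With this numbering: the hydroxyl at C-1; a bromo group at C-5.
Putting it together: 5-bromopentan-1-ol.

5-bromopentan-1-ol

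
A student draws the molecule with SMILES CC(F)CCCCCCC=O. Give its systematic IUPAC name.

Counting along the main chain through the –CHO group gives 9 carbons: the parent is nonane.
An aldehyde (terminal –CHO) is the principal characteristic group, giving the suffix -al.
The numbering direction is chosen so that the aldehyde carbon is C-1 by definition.
This places a fluoro group at C-8.
Assembling the pieces gives 8-fluorononanal.

8-fluorononanal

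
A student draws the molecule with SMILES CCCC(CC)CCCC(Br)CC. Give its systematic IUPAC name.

3-bromo-7-ethyldecane

The longest carbon chain is 10 atoms: the parent is decane.
The numbering direction is chosen so that the substituent locant set {3,7} is lower than {4,8} at the first point of difference.
This places a bromo group at C-3; an ethyl group at C-7.
The substituents are ordered alphabetically, ignoring any di-/tri- multipliers.
Putting it together: 3-bromo-7-ethyldecane.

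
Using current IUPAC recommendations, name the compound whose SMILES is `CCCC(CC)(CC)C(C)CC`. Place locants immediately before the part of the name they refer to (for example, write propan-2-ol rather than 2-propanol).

The longest carbon chain is 7 atoms: the parent is heptane.
Number the chain so that the substituent locant set {3,4,4} is lower than {4,4,5} at the first point of difference.
That gives two ethyl groups at C-4; a methyl group at C-3.
Substituent prefixes are cited in alphabetical order (multiplying prefixes like di-/tri- are ignored for ordering).
The name is 4,4-diethyl-3-methylheptane.

4,4-diethyl-3-methylheptane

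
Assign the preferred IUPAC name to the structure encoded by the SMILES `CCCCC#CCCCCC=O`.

undec-6-ynal

Counting along the main chain through the –CHO group and the multiple bond gives 11 carbons: the parent is undecane.
An aldehyde (terminal –CHO) is the principal characteristic group, giving the suffix -al.
The chain contains a C≡C triple bond, so the unsaturation ending is -yne.
Number the chain so that the aldehyde carbon is C-1 by definition.
This places the triple bond between C-6 and C-7.
Putting it together: undec-6-ynal.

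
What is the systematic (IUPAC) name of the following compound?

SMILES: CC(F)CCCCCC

The longest continuous carbon chain has 8 atoms, so the parent hydride is octane.
Number the chain so that the substituent locant set {2} is lower than {7} at the first point of difference.
That gives a fluoro group at C-2.
The name is 2-fluorooctane.

2-fluorooctane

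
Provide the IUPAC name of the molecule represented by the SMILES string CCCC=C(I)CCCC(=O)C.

The longest chain bearing the carbonyl and the multiple bond is 10 carbons long (decane).
A ketone (C=O on an internal carbon) is the principal characteristic group, giving the suffix -one.
A C=C double bond in the chain gives the infix -ene-.
The numbering direction is chosen so that numbering from this end puts the carbonyl group at C-2 rather than C-9.
With this numbering: the carbonyl at C-2; the double bond between C-6 and C-7; an iodo group at C-6.
Putting it together: 6-iododec-6-en-2-one.

6-iododec-6-en-2-one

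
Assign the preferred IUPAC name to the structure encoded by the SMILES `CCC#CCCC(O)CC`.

The longest chain bearing the –OH group and the multiple bond is 9 carbons long (nonane).
The highest-priority functional group is an alcohol (–OH), so the name ends in -ol.
The chain contains a C≡C triple bond, so the unsaturation ending is -yne.
Choose the numbering such that numbering from this end puts the hydroxyl group at C-3 rather than C-7.
With this numbering: the hydroxyl at C-3; the triple bond between C-6 and C-7.
Assembling the pieces gives non-6-yn-3-ol.

non-6-yn-3-ol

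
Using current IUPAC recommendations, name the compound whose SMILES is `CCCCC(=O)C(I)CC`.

Counting along the main chain through the carbonyl gives 8 carbons: the parent is octane.
The highest-priority functional group is a ketone (C=O on an internal carbon), so the name ends in -one.
Choose the numbering such that numbering from this end puts the carbonyl group at C-4 rather than C-5.
With this numbering: the carbonyl at C-4; an iodo group at C-3.
The name is 3-iodooctan-4-one.

3-iodooctan-4-one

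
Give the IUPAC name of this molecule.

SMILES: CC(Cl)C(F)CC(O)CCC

The longest chain bearing the –OH group is 8 carbons long (octane).
An alcohol (–OH) is the principal characteristic group, giving the suffix -ol.
Choose the numbering such that numbering from this end puts the hydroxyl group at C-4 rather than C-5.
That gives the hydroxyl at C-4; a chloro group at C-7; a fluoro group at C-6.
Substituent prefixes are cited in alphabetical order (multiplying prefixes like di-/tri- are ignored for ordering).
Putting it together: 7-chloro-6-fluorooctan-4-ol.

7-chloro-6-fluorooctan-4-ol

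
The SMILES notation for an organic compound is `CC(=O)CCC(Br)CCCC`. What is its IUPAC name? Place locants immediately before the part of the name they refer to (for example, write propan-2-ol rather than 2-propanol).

The longest chain bearing the carbonyl is 9 carbons long (nonane).
The principal characteristic group is a ketone (C=O on an internal carbon), named with the suffix -one.
Number the chain so that numbering from this end puts the carbonyl group at C-2 rather than C-8.
With this numbering: the carbonyl at C-2; a bromo group at C-5.
Assembling the pieces gives 5-bromononan-2-one.

5-bromononan-2-one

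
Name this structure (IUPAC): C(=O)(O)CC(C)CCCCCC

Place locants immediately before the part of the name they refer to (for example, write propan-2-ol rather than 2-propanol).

3-methylnonanoic acid

The longest carbon chain that includes the –COOH group has 9 carbons, so the parent hydride is nonane.
The highest-priority functional group is a carboxylic acid (terminal –COOH), so the name ends in -oic acid.
The numbering direction is chosen so that the carboxylic acid carbon is C-1 by definition.
This places a methyl group at C-3.
Assembling the pieces gives 3-methylnonanoic acid.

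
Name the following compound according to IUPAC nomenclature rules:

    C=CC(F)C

3-fluorobut-1-ene

The longest carbon chain that includes the multiple bond has 4 carbons, so the parent hydride is butane.
A C=C double bond in the chain gives the infix -ene-.
Choose the numbering such that numbering from this end puts the double bond at C-1 rather than C-3.
That gives the double bond between C-1 and C-2; a fluoro group at C-3.
The name is 3-fluorobut-1-ene.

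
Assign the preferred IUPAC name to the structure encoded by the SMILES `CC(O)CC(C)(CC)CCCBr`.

The longest chain bearing the –OH group is 7 carbons long (heptane).
The highest-priority functional group is an alcohol (–OH), so the name ends in -ol.
The numbering direction is chosen so that numbering from this end puts the hydroxyl group at C-2 rather than C-6.
That gives the hydroxyl at C-2; a bromo group at C-7; an ethyl group at C-4; a methyl group at C-4.
Substituent prefixes are cited in alphabetical order (multiplying prefixes like di-/tri- are ignored for ordering).
Assembling the pieces gives 7-bromo-4-ethyl-4-methylheptan-2-ol.

7-bromo-4-ethyl-4-methylheptan-2-ol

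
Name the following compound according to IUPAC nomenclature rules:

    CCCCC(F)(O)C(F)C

2,3-difluoroheptan-3-ol

The longest carbon chain that includes the –OH group has 7 carbons, so the parent hydride is heptane.
An alcohol (–OH) is the principal characteristic group, giving the suffix -ol.
The numbering direction is chosen so that numbering from this end puts the hydroxyl group at C-3 rather than C-5.
With this numbering: the hydroxyl at C-3; fluoro groups at C-2 and C-3.
Assembling the pieces gives 2,3-difluoroheptan-3-ol.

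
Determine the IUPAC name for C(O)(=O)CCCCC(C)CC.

6-methyloctanoic acid

The longest chain bearing the –COOH group is 8 carbons long (octane).
The highest-priority functional group is a carboxylic acid (terminal –COOH), so the name ends in -oic acid.
The numbering direction is chosen so that the carboxylic acid carbon is C-1 by definition.
With this numbering: a methyl group at C-6.
Putting it together: 6-methyloctanoic acid.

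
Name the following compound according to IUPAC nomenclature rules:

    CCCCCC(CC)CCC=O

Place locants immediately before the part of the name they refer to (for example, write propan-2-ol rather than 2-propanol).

4-ethylnonanal

Counting along the main chain through the –CHO group gives 9 carbons: the parent is nonane.
An aldehyde (terminal –CHO) is the principal characteristic group, giving the suffix -al.
Number the chain so that the aldehyde carbon is C-1 by definition.
That gives an ethyl group at C-4.
Putting it together: 4-ethylnonanal.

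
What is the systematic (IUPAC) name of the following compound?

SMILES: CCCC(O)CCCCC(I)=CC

9-iodoundec-9-en-4-ol

Counting along the main chain through the –OH group and the multiple bond gives 11 carbons: the parent is undecane.
The highest-priority functional group is an alcohol (–OH), so the name ends in -ol.
The chain contains a C=C double bond, so the unsaturation ending is -ene.
Number the chain so that numbering from this end puts the hydroxyl group at C-4 rather than C-8.
With this numbering: the hydroxyl at C-4; the double bond between C-9 and C-10; an iodo group at C-9.
Assembling the pieces gives 9-iodoundec-9-en-4-ol.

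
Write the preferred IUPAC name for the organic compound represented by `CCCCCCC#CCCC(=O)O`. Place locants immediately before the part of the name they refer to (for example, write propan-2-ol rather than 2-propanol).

undec-4-ynoic acid

The longest carbon chain that includes the –COOH group and the multiple bond has 11 carbons, so the parent hydride is undecane.
The highest-priority functional group is a carboxylic acid (terminal –COOH), so the name ends in -oic acid.
A C≡C triple bond in the chain gives the infix -yne-.
Choose the numbering such that the carboxylic acid carbon is C-1 by definition.
With this numbering: the triple bond between C-4 and C-5.
Putting it together: undec-4-ynoic acid.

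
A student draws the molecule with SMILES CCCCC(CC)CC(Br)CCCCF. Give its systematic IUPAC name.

The longest carbon chain is 11 atoms: the parent is undecane.
The numbering direction is chosen so that the substituent locant set {1,5,7} is lower than {5,7,11} at the first point of difference.
That gives a bromo group at C-5; an ethyl group at C-7; a fluoro group at C-1.
Substituent prefixes are cited in alphabetical order (multiplying prefixes like di-/tri- are ignored for ordering).
The name is 5-bromo-7-ethyl-1-fluoroundecane.

5-bromo-7-ethyl-1-fluoroundecane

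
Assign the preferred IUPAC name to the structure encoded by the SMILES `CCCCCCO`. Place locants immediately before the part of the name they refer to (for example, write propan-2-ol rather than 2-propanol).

hexan-1-ol

Counting along the main chain through the –OH group gives 6 carbons: the parent is hexane.
The highest-priority functional group is an alcohol (–OH), so the name ends in -ol.
Choose the numbering such that numbering from this end puts the hydroxyl group at C-1 rather than C-6.
With this numbering: the hydroxyl at C-1.
Putting it together: hexan-1-ol.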